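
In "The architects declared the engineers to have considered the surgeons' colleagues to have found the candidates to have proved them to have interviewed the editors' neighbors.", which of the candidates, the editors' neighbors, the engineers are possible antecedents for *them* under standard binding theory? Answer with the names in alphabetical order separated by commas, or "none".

*them* is a pronoun; Principle B requires it to be free in its binding domain — the clause headed by 'proved'.
— the candidates: subject of the clause headed by 'proved'; c-commands the pronoun within its binding domain — blocked (Principle B).
— the editors' neighbors: object of the clause headed by 'interviewed'; is c-commanded by the pronoun; coreference would bind this R-expression — blocked (Principle C).
— the engineers: subject of the clause headed by 'considered'; c-commands the pronoun but lies outside its binding domain — allowed.

the engineers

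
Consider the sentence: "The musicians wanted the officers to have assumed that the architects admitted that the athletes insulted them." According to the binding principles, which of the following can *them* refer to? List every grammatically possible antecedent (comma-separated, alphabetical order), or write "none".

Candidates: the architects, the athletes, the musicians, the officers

the architects, the musicians, the officers

*them* is a pronoun; Principle B requires it to be free in its binding domain — the clause headed by 'insulted'.
— the architects: subject of the clause headed by 'admitted'; c-commands the pronoun but lies outside its binding domain — allowed.
— the athletes: subject of the clause headed by 'insulted'; c-commands the pronoun within its binding domain — blocked (Principle B).
— the musicians: subject of the matrix clause; c-commands the pronoun but lies outside its binding domain — allowed.
— the officers: subject of the clause headed by 'assumed'; c-commands the pronoun but lies outside its binding domain — allowed.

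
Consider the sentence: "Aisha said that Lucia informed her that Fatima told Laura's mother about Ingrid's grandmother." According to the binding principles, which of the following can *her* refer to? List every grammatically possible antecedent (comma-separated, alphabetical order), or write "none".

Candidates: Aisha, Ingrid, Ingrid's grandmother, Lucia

*her* is a pronoun; Principle B requires it to be free in its binding domain — the clause headed by 'informed'.
— Aisha: subject of the matrix clause; c-commands the pronoun but lies outside its binding domain — allowed.
— Ingrid: possessor inside the second object DP of the clause headed by 'told'; is c-commanded by the pronoun; coreference would bind this R-expression — blocked (Principle C).
— Ingrid's grandmother: second object of the clause headed by 'told'; is c-commanded by the pronoun; coreference would bind this R-expression — blocked (Principle C).
— Lucia: subject of the clause headed by 'informed'; c-commands the pronoun within its binding domain — blocked (Principle B).

Aisha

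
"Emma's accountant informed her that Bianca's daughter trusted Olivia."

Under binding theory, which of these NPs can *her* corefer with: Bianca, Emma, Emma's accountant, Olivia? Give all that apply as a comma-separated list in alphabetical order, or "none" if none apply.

Emma

*her* is a pronoun; Principle B requires it to be free in its binding domain — the matrix clause.
— Bianca: possessor inside the subject DP of the clause headed by 'trusted'; is c-commanded by the pronoun; coreference would bind this R-expression — blocked (Principle C).
— Emma: possessor inside the subject DP of the matrix clause; does not c-command the pronoun — Principle B does not apply; allowed.
— Emma's accountant: subject of the matrix clause; c-commands the pronoun within its binding domain — blocked (Principle B).
— Olivia: object of the clause headed by 'trusted'; is c-commanded by the pronoun; coreference would bind this R-expression — blocked (Principle C).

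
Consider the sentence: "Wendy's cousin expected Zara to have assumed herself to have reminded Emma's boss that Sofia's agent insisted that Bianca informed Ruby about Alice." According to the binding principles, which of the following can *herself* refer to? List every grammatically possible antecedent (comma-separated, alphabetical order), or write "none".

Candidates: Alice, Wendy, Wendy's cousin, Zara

Zara

*herself* is a reflexive; Principle A requires it to be bound within its binding domain — the clause headed by 'assumed'.
— Alice: second object of the clause headed by 'informed'; does not c-command the reflexive — cannot bind it (Principle A).
— Wendy: possessor inside the subject DP of the matrix clause; does not c-command the reflexive — cannot bind it (Principle A).
— Wendy's cousin: subject of the matrix clause; c-commands the reflexive but lies outside its binding domain — cannot bind it (Principle A).
— Zara: subject of the clause headed by 'assumed'; c-commands the reflexive within its binding domain — allowed (Principle A).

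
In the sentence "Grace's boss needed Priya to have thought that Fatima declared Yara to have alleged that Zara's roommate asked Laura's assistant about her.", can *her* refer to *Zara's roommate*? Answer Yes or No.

No

*her* is a pronoun; Principle B requires it to be free in its binding domain — the clause headed by 'asked'.
— Zara's roommate: subject of the clause headed by 'asked'; c-commands the pronoun within its binding domain — blocked (Principle B).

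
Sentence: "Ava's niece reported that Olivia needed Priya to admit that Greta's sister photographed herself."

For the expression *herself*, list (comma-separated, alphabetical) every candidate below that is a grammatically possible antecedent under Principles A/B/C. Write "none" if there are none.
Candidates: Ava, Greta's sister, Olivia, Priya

*herself* is a reflexive; Principle A requires it to be bound within its binding domain — the clause headed by 'photographed'.
— Ava: possessor inside the subject DP of the matrix clause; does not c-command the reflexive — cannot bind it (Principle A).
— Greta's sister: subject of the clause headed by 'photographed'; c-commands the reflexive within its binding domain — allowed (Principle A).
— Olivia: subject of the clause headed by 'needed'; c-commands the reflexive but lies outside its binding domain — cannot bind it (Principle A).
— Priya: subject of the clause headed by 'admit'; c-commands the reflexive but lies outside its binding domain — cannot bind it (Principle A).

Greta's sister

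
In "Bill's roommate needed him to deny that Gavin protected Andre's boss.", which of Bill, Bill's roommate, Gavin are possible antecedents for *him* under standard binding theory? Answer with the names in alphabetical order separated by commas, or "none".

Bill

*him* is a pronoun; Principle B requires it to be free in its binding domain — the matrix clause.
— Bill: possessor inside the subject DP of the matrix clause; does not c-command the pronoun — Principle B does not apply; allowed.
— Bill's roommate: subject of the matrix clause; c-commands the pronoun within its binding domain — blocked (Principle B).
— Gavin: subject of the clause headed by 'protected'; is c-commanded by the pronoun; coreference would bind this R-expression — blocked (Principle C).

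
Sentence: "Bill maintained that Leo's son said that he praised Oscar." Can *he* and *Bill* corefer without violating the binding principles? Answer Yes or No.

*Bill* is an R-expression; Principle C requires it to be free (not bound by any c-commanding expression).
— he: subject of the clause headed by 'praised'; the pronoun does not c-command the R-expression — coreference allowed.

Yes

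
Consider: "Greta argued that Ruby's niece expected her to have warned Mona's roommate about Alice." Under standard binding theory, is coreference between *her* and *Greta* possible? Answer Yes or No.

*Greta* is an R-expression; Principle C requires it to be free (not bound by any c-commanding expression).
— her: subject of the clause headed by 'warned'; the pronoun does not c-command the R-expression — coreference allowed.

Yes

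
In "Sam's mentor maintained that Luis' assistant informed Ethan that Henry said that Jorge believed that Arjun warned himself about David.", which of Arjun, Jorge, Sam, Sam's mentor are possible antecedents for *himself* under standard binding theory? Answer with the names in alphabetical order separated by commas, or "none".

*himself* is a reflexive; Principle A requires it to be bound within its binding domain — the clause headed by 'warned'.
— Arjun: subject of the clause headed by 'warned'; c-commands the reflexive within its binding domain — allowed (Principle A).
— Jorge: subject of the clause headed by 'believed'; c-commands the reflexive but lies outside its binding domain — cannot bind it (Principle A).
— Sam: possessor inside the subject DP of the matrix clause; does not c-command the reflexive — cannot bind it (Principle A).
— Sam's mentor: subject of the matrix clause; c-commands the reflexive but lies outside its binding domain — cannot bind it (Principle A).

Arjun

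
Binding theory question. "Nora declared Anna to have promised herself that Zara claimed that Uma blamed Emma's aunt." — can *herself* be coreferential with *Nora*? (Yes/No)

No

*herself* is a reflexive; Principle A requires it to be bound within its binding domain — the clause headed by 'promised'.
— Nora: subject of the matrix clause; c-commands the reflexive but lies outside its binding domain — cannot bind it (Principle A).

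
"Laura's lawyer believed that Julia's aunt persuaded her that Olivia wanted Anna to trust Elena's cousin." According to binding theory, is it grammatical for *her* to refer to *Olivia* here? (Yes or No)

No

*Olivia* is an R-expression; Principle C requires it to be free (not bound by any c-commanding expression).
— her: object of the clause headed by 'persuaded'; the pronoun c-commands the R-expression — coreference blocked (Principle C).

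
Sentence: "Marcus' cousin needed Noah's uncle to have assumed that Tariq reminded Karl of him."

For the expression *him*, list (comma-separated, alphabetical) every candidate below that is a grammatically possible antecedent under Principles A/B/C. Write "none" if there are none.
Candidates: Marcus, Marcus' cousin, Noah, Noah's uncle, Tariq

Marcus, Marcus' cousin, Noah, Noah's uncle

*him* is a pronoun; Principle B requires it to be free in its binding domain — the clause headed by 'reminded'.
— Marcus: possessor inside the subject DP of the matrix clause; does not c-command the pronoun — Principle B does not apply; allowed.
— Marcus' cousin: subject of the matrix clause; c-commands the pronoun but lies outside its binding domain — allowed.
— Noah: possessor inside the subject DP of the clause headed by 'assumed'; does not c-command the pronoun — Principle B does not apply; allowed.
— Noah's uncle: subject of the clause headed by 'assumed'; c-commands the pronoun but lies outside its binding domain — allowed.
— Tariq: subject of the clause headed by 'reminded'; c-commands the pronoun within its binding domain — blocked (Principle B).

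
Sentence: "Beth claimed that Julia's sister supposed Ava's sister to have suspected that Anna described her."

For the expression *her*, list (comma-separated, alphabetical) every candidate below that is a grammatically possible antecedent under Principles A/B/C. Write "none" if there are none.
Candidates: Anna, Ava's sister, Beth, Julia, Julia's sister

*her* is a pronoun; Principle B requires it to be free in its binding domain — the clause headed by 'described'.
— Anna: subject of the clause headed by 'described'; c-commands the pronoun within its binding domain — blocked (Principle B).
— Ava's sister: subject of the clause headed by 'suspected'; c-commands the pronoun but lies outside its binding domain — allowed.
— Beth: subject of the matrix clause; c-commands the pronoun but lies outside its binding domain — allowed.
— Julia: possessor inside the subject DP of the clause headed by 'supposed'; does not c-command the pronoun — Principle B does not apply; allowed.
— Julia's sister: subject of the clause headed by 'supposed'; c-commands the pronoun but lies outside its binding domain — allowed.

Ava's sister, Beth, Julia, Julia's sister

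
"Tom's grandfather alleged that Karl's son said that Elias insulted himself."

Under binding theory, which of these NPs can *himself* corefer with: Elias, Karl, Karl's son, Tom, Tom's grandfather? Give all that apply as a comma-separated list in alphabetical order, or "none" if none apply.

Elias

*himself* is a reflexive; Principle A requires it to be bound within its binding domain — the clause headed by 'insulted'.
— Elias: subject of the clause headed by 'insulted'; c-commands the reflexive within its binding domain — allowed (Principle A).
— Karl: possessor inside the subject DP of the clause headed by 'said'; does not c-command the reflexive — cannot bind it (Principle A).
— Karl's son: subject of the clause headed by 'said'; c-commands the reflexive but lies outside its binding domain — cannot bind it (Principle A).
— Tom: possessor inside the subject DP of the matrix clause; does not c-command the reflexive — cannot bind it (Principle A).
— Tom's grandfather: subject of the matrix clause; c-commands the reflexive but lies outside its binding domain — cannot bind it (Principle A).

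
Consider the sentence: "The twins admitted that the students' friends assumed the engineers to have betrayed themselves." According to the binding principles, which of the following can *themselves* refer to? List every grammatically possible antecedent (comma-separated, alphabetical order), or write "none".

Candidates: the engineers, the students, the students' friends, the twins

*themselves* is a reflexive; Principle A requires it to be bound within its binding domain — the clause headed by 'betrayed'.
— the engineers: subject of the clause headed by 'betrayed'; c-commands the reflexive within its binding domain — allowed (Principle A).
— the students: possessor inside the subject DP of the clause headed by 'assumed'; does not c-command the reflexive — cannot bind it (Principle A).
— the students' friends: subject of the clause headed by 'assumed'; c-commands the reflexive but lies outside its binding domain — cannot bind it (Principle A).
— the twins: subject of the matrix clause; c-commands the reflexive but lies outside its binding domain — cannot bind it (Principle A).

the engineers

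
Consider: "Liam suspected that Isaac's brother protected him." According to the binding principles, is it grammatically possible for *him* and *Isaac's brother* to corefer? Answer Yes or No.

*him* is a pronoun; Principle B requires it to be free in its binding domain — the clause headed by 'protected'.
— Isaac's brother: subject of the clause headed by 'protected'; c-commands the pronoun within its binding domain — blocked (Principle B).

No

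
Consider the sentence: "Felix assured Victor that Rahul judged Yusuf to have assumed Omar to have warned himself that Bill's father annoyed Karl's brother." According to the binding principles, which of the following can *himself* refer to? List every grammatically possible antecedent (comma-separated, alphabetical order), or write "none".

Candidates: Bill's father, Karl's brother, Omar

Omar

*himself* is a reflexive; Principle A requires it to be bound within its binding domain — the clause headed by 'warned'.
— Bill's father: subject of the clause headed by 'annoyed'; does not c-command the reflexive — cannot bind it (Principle A).
— Karl's brother: object of the clause headed by 'annoyed'; does not c-command the reflexive — cannot bind it (Principle A).
— Omar: subject of the clause headed by 'warned'; c-commands the reflexive within its binding domain — allowed (Principle A).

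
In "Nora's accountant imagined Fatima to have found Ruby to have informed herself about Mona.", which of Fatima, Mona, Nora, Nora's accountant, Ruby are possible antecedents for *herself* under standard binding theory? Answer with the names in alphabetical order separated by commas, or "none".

Ruby

*herself* is a reflexive; Principle A requires it to be bound within its binding domain — the clause headed by 'informed'.
— Fatima: subject of the clause headed by 'found'; c-commands the reflexive but lies outside its binding domain — cannot bind it (Principle A).
— Mona: second object of the clause headed by 'informed'; does not c-command the reflexive — cannot bind it (Principle A).
— Nora: possessor inside the subject DP of the matrix clause; does not c-command the reflexive — cannot bind it (Principle A).
— Nora's accountant: subject of the matrix clause; c-commands the reflexive but lies outside its binding domain — cannot bind it (Principle A).
— Ruby: subject of the clause headed by 'informed'; c-commands the reflexive within its binding domain — allowed (Principle A).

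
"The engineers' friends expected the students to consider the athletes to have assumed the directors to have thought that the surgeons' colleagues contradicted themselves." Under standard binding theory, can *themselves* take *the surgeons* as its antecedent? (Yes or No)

No

*themselves* is a reflexive; Principle A requires it to be bound within its binding domain — the clause headed by 'contradicted'.
— the surgeons: possessor inside the subject DP of the clause headed by 'contradicted'; does not c-command the reflexive — cannot bind it (Principle A).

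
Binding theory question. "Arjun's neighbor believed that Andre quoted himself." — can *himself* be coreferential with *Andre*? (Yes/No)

Yes

*himself* is a reflexive; Principle A requires it to be bound within its binding domain — the clause headed by 'quoted'.
— Andre: subject of the clause headed by 'quoted'; c-commands the reflexive within its binding domain — allowed (Principle A).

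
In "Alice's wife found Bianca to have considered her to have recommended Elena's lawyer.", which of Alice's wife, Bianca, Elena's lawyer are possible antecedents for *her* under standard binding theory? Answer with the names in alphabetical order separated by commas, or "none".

Alice's wife

*her* is a pronoun; Principle B requires it to be free in its binding domain — the clause headed by 'considered'.
— Alice's wife: subject of the matrix clause; c-commands the pronoun but lies outside its binding domain — allowed.
— Bianca: subject of the clause headed by 'considered'; c-commands the pronoun within its binding domain — blocked (Principle B).
— Elena's lawyer: object of the clause headed by 'recommended'; is c-commanded by the pronoun; coreference would bind this R-expression — blocked (Principle C).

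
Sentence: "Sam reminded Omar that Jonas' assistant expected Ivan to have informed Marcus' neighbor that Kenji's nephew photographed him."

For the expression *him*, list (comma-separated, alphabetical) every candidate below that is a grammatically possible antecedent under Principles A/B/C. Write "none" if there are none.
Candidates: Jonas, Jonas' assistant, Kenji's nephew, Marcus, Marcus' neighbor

Jonas, Jonas' assistant, Marcus, Marcus' neighbor

*him* is a pronoun; Principle B requires it to be free in its binding domain — the clause headed by 'photographed'.
— Jonas: possessor inside the subject DP of the clause headed by 'expected'; does not c-command the pronoun — Principle B does not apply; allowed.
— Jonas' assistant: subject of the clause headed by 'expected'; c-commands the pronoun but lies outside its binding domain — allowed.
— Kenji's nephew: subject of the clause headed by 'photographed'; c-commands the pronoun within its binding domain — blocked (Principle B).
— Marcus: possessor inside the object DP of the clause headed by 'informed'; does not c-command the pronoun — Principle B does not apply; allowed.
— Marcus' neighbor: object of the clause headed by 'informed'; c-commands the pronoun but lies outside its binding domain — allowed.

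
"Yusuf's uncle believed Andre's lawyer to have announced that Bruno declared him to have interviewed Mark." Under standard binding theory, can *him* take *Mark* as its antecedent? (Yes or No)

*him* is a pronoun; Principle B requires it to be free in its binding domain — the clause headed by 'declared'.
— Mark: object of the clause headed by 'interviewed'; is c-commanded by the pronoun; coreference would bind this R-expression — blocked (Principle C).

No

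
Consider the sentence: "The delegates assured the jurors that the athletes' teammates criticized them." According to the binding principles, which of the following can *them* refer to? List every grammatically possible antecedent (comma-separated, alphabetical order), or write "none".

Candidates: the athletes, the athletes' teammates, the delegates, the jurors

the athletes, the delegates, the jurors

*them* is a pronoun; Principle B requires it to be free in its binding domain — the clause headed by 'criticized'.
— the athletes: possessor inside the subject DP of the clause headed by 'criticized'; does not c-command the pronoun — Principle B does not apply; allowed.
— the athletes' teammates: subject of the clause headed by 'criticized'; c-commands the pronoun within its binding domain — blocked (Principle B).
— the delegates: subject of the matrix clause; c-commands the pronoun but lies outside its binding domain — allowed.
— the jurors: object of the matrix clause; c-commands the pronoun but lies outside its binding domain — allowed.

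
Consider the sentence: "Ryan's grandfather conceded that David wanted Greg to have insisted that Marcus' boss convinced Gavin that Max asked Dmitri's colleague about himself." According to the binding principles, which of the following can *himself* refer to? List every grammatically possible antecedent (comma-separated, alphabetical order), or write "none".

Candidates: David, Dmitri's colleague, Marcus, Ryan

Dmitri's colleague

*himself* is a reflexive; Principle A requires it to be bound within its binding domain — the clause headed by 'asked'.
— David: subject of the clause headed by 'wanted'; c-commands the reflexive but lies outside its binding domain — cannot bind it (Principle A).
— Dmitri's colleague: object of the clause headed by 'asked'; c-commands the reflexive within its binding domain — allowed (Principle A).
— Marcus: possessor inside the subject DP of the clause headed by 'convinced'; does not c-command the reflexive — cannot bind it (Principle A).
— Ryan: possessor inside the subject DP of the matrix clause; does not c-command the reflexive — cannot bind it (Principle A).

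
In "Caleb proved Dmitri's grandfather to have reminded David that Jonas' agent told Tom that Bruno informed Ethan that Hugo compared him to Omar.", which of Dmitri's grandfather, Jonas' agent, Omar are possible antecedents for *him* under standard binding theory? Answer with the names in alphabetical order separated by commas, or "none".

*him* is a pronoun; Principle B requires it to be free in its binding domain — the clause headed by 'compared'.
— Dmitri's grandfather: subject of the clause headed by 'reminded'; c-commands the pronoun but lies outside its binding domain — allowed.
— Jonas' agent: subject of the clause headed by 'told'; c-commands the pronoun but lies outside its binding domain — allowed.
— Omar: second object of the clause headed by 'compared'; is c-commanded by the pronoun; coreference would bind this R-expression — blocked (Principle C).

Dmitri's grandfather, Jonas' agent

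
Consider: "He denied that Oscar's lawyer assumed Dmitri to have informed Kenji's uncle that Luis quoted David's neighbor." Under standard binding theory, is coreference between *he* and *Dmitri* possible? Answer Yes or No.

*Dmitri* is an R-expression; Principle C requires it to be free (not bound by any c-commanding expression).
— he: subject of the matrix clause; the pronoun c-commands the R-expression — coreference blocked (Principle C).

No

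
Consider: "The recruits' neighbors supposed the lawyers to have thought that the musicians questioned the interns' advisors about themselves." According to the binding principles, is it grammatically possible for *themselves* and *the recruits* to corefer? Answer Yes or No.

No

*themselves* is a reflexive; Principle A requires it to be bound within its binding domain — the clause headed by 'questioned'.
— the recruits: possessor inside the subject DP of the matrix clause; does not c-command the reflexive — cannot bind it (Principle A).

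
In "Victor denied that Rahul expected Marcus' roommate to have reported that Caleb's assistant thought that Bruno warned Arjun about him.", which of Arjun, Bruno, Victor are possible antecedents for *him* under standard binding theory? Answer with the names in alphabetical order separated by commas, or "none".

Victor

*him* is a pronoun; Principle B requires it to be free in its binding domain — the clause headed by 'warned'.
— Arjun: object of the clause headed by 'warned'; c-commands the pronoun within its binding domain — blocked (Principle B).
— Bruno: subject of the clause headed by 'warned'; c-commands the pronoun within its binding domain — blocked (Principle B).
— Victor: subject of the matrix clause; c-commands the pronoun but lies outside its binding domain — allowed.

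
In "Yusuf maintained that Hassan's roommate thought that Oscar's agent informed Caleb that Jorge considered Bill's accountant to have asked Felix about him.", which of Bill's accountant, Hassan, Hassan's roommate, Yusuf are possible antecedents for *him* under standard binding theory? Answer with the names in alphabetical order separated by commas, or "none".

Hassan, Hassan's roommate, Yusuf

*him* is a pronoun; Principle B requires it to be free in its binding domain — the clause headed by 'asked'.
— Bill's accountant: subject of the clause headed by 'asked'; c-commands the pronoun within its binding domain — blocked (Principle B).
— Hassan: possessor inside the subject DP of the clause headed by 'thought'; does not c-command the pronoun — Principle B does not apply; allowed.
— Hassan's roommate: subject of the clause headed by 'thought'; c-commands the pronoun but lies outside its binding domain — allowed.
— Yusuf: subject of the matrix clause; c-commands the pronoun but lies outside its binding domain — allowed.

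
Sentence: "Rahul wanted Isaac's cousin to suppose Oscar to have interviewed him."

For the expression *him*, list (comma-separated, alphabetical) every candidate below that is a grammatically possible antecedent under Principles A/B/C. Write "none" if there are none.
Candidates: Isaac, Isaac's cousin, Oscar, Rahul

*him* is a pronoun; Principle B requires it to be free in its binding domain — the clause headed by 'interviewed'.
— Isaac: possessor inside the subject DP of the clause headed by 'suppose'; does not c-command the pronoun — Principle B does not apply; allowed.
— Isaac's cousin: subject of the clause headed by 'suppose'; c-commands the pronoun but lies outside its binding domain — allowed.
— Oscar: subject of the clause headed by 'interviewed'; c-commands the pronoun within its binding domain — blocked (Principle B).
— Rahul: subject of the matrix clause; c-commands the pronoun but lies outside its binding domain — allowed.

Isaac, Isaac's cousin, Rahul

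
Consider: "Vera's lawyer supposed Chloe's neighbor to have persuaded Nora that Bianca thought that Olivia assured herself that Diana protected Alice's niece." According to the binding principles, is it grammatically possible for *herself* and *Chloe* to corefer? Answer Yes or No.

*herself* is a reflexive; Principle A requires it to be bound within its binding domain — the clause headed by 'assured'.
— Chloe: possessor inside the subject DP of the clause headed by 'persuaded'; does not c-command the reflexive — cannot bind it (Principle A).

No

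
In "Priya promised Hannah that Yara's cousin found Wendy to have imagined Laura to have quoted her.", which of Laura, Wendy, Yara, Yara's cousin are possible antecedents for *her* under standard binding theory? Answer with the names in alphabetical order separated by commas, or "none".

*her* is a pronoun; Principle B requires it to be free in its binding domain — the clause headed by 'quoted'.
— Laura: subject of the clause headed by 'quoted'; c-commands the pronoun within its binding domain — blocked (Principle B).
— Wendy: subject of the clause headed by 'imagined'; c-commands the pronoun but lies outside its binding domain — allowed.
— Yara: possessor inside the subject DP of the clause headed by 'found'; does not c-command the pronoun — Principle B does not apply; allowed.
— Yara's cousin: subject of the clause headed by 'found'; c-commands the pronoun but lies outside its binding domain — allowed.

Wendy, Yara, Yara's cousin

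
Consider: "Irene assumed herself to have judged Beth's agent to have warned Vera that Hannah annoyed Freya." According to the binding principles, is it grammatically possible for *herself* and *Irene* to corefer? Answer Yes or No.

Yes

*herself* is a reflexive; Principle A requires it to be bound within its binding domain — the matrix clause.
— Irene: subject of the matrix clause; c-commands the reflexive within its binding domain — allowed (Principle A).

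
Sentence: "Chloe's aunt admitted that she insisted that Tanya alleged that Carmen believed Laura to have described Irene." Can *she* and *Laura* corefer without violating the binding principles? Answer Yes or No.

No

*Laura* is an R-expression; Principle C requires it to be free (not bound by any c-commanding expression).
— she: subject of the clause headed by 'insisted'; the pronoun c-commands the R-expression — coreference blocked (Principle C).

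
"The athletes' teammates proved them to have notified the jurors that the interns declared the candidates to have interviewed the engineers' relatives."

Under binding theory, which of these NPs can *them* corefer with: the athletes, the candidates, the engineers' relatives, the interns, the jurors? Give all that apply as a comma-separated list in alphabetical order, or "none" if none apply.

the athletes

*them* is a pronoun; Principle B requires it to be free in its binding domain — the matrix clause.
— the athletes: possessor inside the subject DP of the matrix clause; does not c-command the pronoun — Principle B does not apply; allowed.
— the candidates: subject of the clause headed by 'interviewed'; is c-commanded by the pronoun; coreference would bind this R-expression — blocked (Principle C).
— the engineers' relatives: object of the clause headed by 'interviewed'; is c-commanded by the pronoun; coreference would bind this R-expression — blocked (Principle C).
— the interns: subject of the clause headed by 'declared'; is c-commanded by the pronoun; coreference would bind this R-expression — blocked (Principle C).
— the jurors: object of the clause headed by 'notified'; is c-commanded by the pronoun; coreference would bind this R-expression — blocked (Principle C).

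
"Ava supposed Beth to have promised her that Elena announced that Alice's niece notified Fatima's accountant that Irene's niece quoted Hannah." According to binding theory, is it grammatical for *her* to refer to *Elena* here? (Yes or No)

*Elena* is an R-expression; Principle C requires it to be free (not bound by any c-commanding expression).
— her: object of the clause headed by 'promised'; the pronoun c-commands the R-expression — coreference blocked (Principle C).

No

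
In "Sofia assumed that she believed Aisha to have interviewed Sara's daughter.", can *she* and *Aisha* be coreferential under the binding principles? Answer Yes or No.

No

*Aisha* is an R-expression; Principle C requires it to be free (not bound by any c-commanding expression).
— she: subject of the clause headed by 'believed'; the pronoun c-commands the R-expression — coreference blocked (Principle C).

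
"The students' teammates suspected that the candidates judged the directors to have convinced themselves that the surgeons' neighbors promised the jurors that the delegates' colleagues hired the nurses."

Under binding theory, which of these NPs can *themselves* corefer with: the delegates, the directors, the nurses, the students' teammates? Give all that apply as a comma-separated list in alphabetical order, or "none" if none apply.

*themselves* is a reflexive; Principle A requires it to be bound within its binding domain — the clause headed by 'convinced'.
— the delegates: possessor inside the subject DP of the clause headed by 'hired'; does not c-command the reflexive — cannot bind it (Principle A).
— the directors: subject of the clause headed by 'convinced'; c-commands the reflexive within its binding domain — allowed (Principle A).
— the nurses: object of the clause headed by 'hired'; does not c-command the reflexive — cannot bind it (Principle A).
— the students' teammates: subject of the matrix clause; c-commands the reflexive but lies outside its binding domain — cannot bind it (Principle A).

the directors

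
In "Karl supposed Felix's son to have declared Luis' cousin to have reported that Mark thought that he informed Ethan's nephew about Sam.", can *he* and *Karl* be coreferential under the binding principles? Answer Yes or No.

*Karl* is an R-expression; Principle C requires it to be free (not bound by any c-commanding expression).
— he: subject of the clause headed by 'informed'; the pronoun does not c-command the R-expression — coreference allowed.

Yes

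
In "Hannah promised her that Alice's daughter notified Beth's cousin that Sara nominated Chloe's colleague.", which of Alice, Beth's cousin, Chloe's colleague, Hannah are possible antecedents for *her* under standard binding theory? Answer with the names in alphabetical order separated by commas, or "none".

*her* is a pronoun; Principle B requires it to be free in its binding domain — the matrix clause.
— Alice: possessor inside the subject DP of the clause headed by 'notified'; is c-commanded by the pronoun; coreference would bind this R-expression — blocked (Principle C).
— Beth's cousin: object of the clause headed by 'notified'; is c-commanded by the pronoun; coreference would bind this R-expression — blocked (Principle C).
— Chloe's colleague: object of the clause headed by 'nominated'; is c-commanded by the pronoun; coreference would bind this R-expression — blocked (Principle C).
— Hannah: subject of the matrix clause; c-commands the pronoun within its binding domain — blocked (Principle B).

none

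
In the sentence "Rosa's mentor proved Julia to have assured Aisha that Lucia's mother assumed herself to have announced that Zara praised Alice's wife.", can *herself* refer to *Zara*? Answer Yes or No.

*herself* is a reflexive; Principle A requires it to be bound within its binding domain — the clause headed by 'assumed'.
— Zara: subject of the clause headed by 'praised'; does not c-command the reflexive — cannot bind it (Principle A).

No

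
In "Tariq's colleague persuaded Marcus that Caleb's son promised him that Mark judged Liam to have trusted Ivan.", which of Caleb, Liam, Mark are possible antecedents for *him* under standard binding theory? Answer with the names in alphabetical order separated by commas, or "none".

*him* is a pronoun; Principle B requires it to be free in its binding domain — the clause headed by 'promised'.
— Caleb: possessor inside the subject DP of the clause headed by 'promised'; does not c-command the pronoun — Principle B does not apply; allowed.
— Liam: subject of the clause headed by 'trusted'; is c-commanded by the pronoun; coreference would bind this R-expression — blocked (Principle C).
— Mark: subject of the clause headed by 'judged'; is c-commanded by the pronoun; coreference would bind this R-expression — blocked (Principle C).

Caleb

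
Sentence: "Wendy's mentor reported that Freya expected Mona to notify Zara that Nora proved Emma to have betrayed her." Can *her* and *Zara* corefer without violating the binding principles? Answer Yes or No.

Yes

*Zara* is an R-expression; Principle C requires it to be free (not bound by any c-commanding expression).
— her: object of the clause headed by 'betrayed'; the pronoun does not c-command the R-expression — coreference allowed.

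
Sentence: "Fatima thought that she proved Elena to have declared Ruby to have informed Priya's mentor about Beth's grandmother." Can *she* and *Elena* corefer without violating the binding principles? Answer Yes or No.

No

*Elena* is an R-expression; Principle C requires it to be free (not bound by any c-commanding expression).
— she: subject of the clause headed by 'proved'; the pronoun c-commands the R-expression — coreference blocked (Principle C).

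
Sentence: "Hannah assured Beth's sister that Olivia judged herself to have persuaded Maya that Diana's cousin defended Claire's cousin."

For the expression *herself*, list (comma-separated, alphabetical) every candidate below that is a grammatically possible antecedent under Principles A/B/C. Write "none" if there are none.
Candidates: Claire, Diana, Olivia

*herself* is a reflexive; Principle A requires it to be bound within its binding domain — the clause headed by 'judged'.
— Claire: possessor inside the object DP of the clause headed by 'defended'; does not c-command the reflexive — cannot bind it (Principle A).
— Diana: possessor inside the subject DP of the clause headed by 'defended'; does not c-command the reflexive — cannot bind it (Principle A).
— Olivia: subject of the clause headed by 'judged'; c-commands the reflexive within its binding domain — allowed (Principle A).

Olivia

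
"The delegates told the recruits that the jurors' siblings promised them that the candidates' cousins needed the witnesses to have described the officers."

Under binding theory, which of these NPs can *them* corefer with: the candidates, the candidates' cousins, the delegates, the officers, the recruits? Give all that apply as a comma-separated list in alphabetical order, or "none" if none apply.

*them* is a pronoun; Principle B requires it to be free in its binding domain — the clause headed by 'promised'.
— the candidates: possessor inside the subject DP of the clause headed by 'needed'; is c-commanded by the pronoun; coreference would bind this R-expression — blocked (Principle C).
— the candidates' cousins: subject of the clause headed by 'needed'; is c-commanded by the pronoun; coreference would bind this R-expression — blocked (Principle C).
— the delegates: subject of the matrix clause; c-commands the pronoun but lies outside its binding domain — allowed.
— the officers: object of the clause headed by 'described'; is c-commanded by the pronoun; coreference would bind this R-expression — blocked (Principle C).
— the recruits: object of the matrix clause; c-commands the pronoun but lies outside its binding domain — allowed.

the delegates, the recruits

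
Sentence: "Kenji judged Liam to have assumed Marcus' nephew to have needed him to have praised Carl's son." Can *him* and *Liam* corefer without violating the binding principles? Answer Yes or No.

Yes

*Liam* is an R-expression; Principle C requires it to be free (not bound by any c-commanding expression).
— him: subject of the clause headed by 'praised'; the pronoun does not c-command the R-expression — coreference allowed.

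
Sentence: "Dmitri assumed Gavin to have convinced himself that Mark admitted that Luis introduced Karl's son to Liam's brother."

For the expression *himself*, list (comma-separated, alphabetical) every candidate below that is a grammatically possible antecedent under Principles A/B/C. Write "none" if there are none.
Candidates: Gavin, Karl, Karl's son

*himself* is a reflexive; Principle A requires it to be bound within its binding domain — the clause headed by 'convinced'.
— Gavin: subject of the clause headed by 'convinced'; c-commands the reflexive within its binding domain — allowed (Principle A).
— Karl: possessor inside the object DP of the clause headed by 'introduced'; does not c-command the reflexive — cannot bind it (Principle A).
— Karl's son: object of the clause headed by 'introduced'; does not c-command the reflexive — cannot bind it (Principle A).

Gavin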